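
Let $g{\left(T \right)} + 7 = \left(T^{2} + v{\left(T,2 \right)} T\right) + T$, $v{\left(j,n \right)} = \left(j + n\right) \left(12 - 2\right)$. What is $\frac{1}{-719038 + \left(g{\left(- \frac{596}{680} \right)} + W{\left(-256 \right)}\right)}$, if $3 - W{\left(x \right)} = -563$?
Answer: $- \frac{28900}{20764330819} \approx -1.3918 \cdot 10^{-6}$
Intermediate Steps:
$W{\left(x \right)} = 566$ ($W{\left(x \right)} = 3 - -563 = 3 + 563 = 566$)
$v{\left(j,n \right)} = 10 j + 10 n$ ($v{\left(j,n \right)} = \left(j + n\right) 10 = 10 j + 10 n$)
$g{\left(T \right)} = -7 + T + T^{2} + T \left(20 + 10 T\right)$ ($g{\left(T \right)} = -7 + \left(\left(T^{2} + \left(10 T + 10 \cdot 2\right) T\right) + T\right) = -7 + \left(\left(T^{2} + \left(10 T + 20\right) T\right) + T\right) = -7 + \left(\left(T^{2} + \left(20 + 10 T\right) T\right) + T\right) = -7 + \left(\left(T^{2} + T \left(20 + 10 T\right)\right) + T\right) = -7 + \left(T + T^{2} + T \left(20 + 10 T\right)\right) = -7 + T + T^{2} + T \left(20 + 10 T\right)$)
$\frac{1}{-719038 + \left(g{\left(- \frac{596}{680} \right)} + W{\left(-256 \right)}\right)} = \frac{1}{-719038 + \left(\left(-7 + 11 \left(- \frac{596}{680}\right)^{2} + 21 \left(- \frac{596}{680}\right)\right) + 566\right)} = \frac{1}{-719038 + \left(\left(-7 + 11 \left(\left(-596\right) \frac{1}{680}\right)^{2} + 21 \left(\left(-596\right) \frac{1}{680}\right)\right) + 566\right)} = \frac{1}{-719038 + \left(\left(-7 + 11 \left(- \frac{149}{170}\right)^{2} + 21 \left(- \frac{149}{170}\right)\right) + 566\right)} = \frac{1}{-719038 + \left(\left(-7 + 11 \cdot \frac{22201}{28900} - \frac{3129}{170}\right) + 566\right)} = \frac{1}{-719038 + \left(\left(-7 + \frac{244211}{28900} - \frac{3129}{170}\right) + 566\right)} = \frac{1}{-719038 + \left(- \frac{490019}{28900} + 566\right)} = \frac{1}{-719038 + \frac{15867381}{28900}} = \frac{1}{- \frac{20764330819}{28900}} = - \frac{28900}{20764330819}$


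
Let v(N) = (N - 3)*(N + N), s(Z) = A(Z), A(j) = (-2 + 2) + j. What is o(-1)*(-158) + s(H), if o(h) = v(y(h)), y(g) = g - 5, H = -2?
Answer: -17066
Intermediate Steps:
A(j) = j (A(j) = 0 + j = j)
s(Z) = Z
y(g) = -5 + g
v(N) = 2*N*(-3 + N) (v(N) = (-3 + N)*(2*N) = 2*N*(-3 + N))
o(h) = 2*(-8 + h)*(-5 + h) (o(h) = 2*(-5 + h)*(-3 + (-5 + h)) = 2*(-5 + h)*(-8 + h) = 2*(-8 + h)*(-5 + h))
o(-1)*(-158) + s(H) = (2*(-8 - 1)*(-5 - 1))*(-158) - 2 = (2*(-9)*(-6))*(-158) - 2 = 108*(-158) - 2 = -17064 - 2 = -17066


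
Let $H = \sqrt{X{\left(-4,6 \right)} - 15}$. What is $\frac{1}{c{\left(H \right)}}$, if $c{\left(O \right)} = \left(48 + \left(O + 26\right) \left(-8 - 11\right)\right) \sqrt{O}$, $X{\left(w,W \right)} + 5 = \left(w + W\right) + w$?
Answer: $\frac{223 \cdot 22^{\frac{3}{4}} i^{\frac{3}{2}}}{2275438} - \frac{19 i \sqrt[4]{22} i^{\frac{3}{2}}}{206858} \approx -0.00056329 + 0.00084461 i$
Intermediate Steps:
$X{\left(w,W \right)} = -5 + W + 2 w$ ($X{\left(w,W \right)} = -5 + \left(\left(w + W\right) + w\right) = -5 + \left(\left(W + w\right) + w\right) = -5 + \left(W + 2 w\right) = -5 + W + 2 w$)
$H = i \sqrt{22}$ ($H = \sqrt{\left(-5 + 6 + 2 \left(-4\right)\right) - 15} = \sqrt{\left(-5 + 6 - 8\right) - 15} = \sqrt{-7 - 15} = \sqrt{-22} = i \sqrt{22} \approx 4.6904 i$)
$c{\left(O \right)} = \sqrt{O} \left(-446 - 19 O\right)$ ($c{\left(O \right)} = \left(48 + \left(26 + O\right) \left(-19\right)\right) \sqrt{O} = \left(48 - \left(494 + 19 O\right)\right) \sqrt{O} = \left(-446 - 19 O\right) \sqrt{O} = \sqrt{O} \left(-446 - 19 O\right)$)
$\frac{1}{c{\left(H \right)}} = \frac{1}{\sqrt{i \sqrt{22}} \left(-446 - 19 i \sqrt{22}\right)} = \frac{1}{\sqrt[4]{22} \sqrt{i} \left(-446 - 19 i \sqrt{22}\right)} = - \frac{22^{\frac{3}{4}} i^{\frac{3}{2}}}{22 \left(-446 - 19 i \sqrt{22}\right)}$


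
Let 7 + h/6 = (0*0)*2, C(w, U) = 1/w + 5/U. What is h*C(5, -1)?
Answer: 1008/5 ≈ 201.60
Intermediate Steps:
C(w, U) = 1/w + 5/U
h = -42 (h = -42 + 6*((0*0)*2) = -42 + 6*(0*2) = -42 + 6*0 = -42 + 0 = -42)
h*C(5, -1) = -42*(1/5 + 5/(-1)) = -42*(⅕ + 5*(-1)) = -42*(⅕ - 5) = -42*(-24/5) = 1008/5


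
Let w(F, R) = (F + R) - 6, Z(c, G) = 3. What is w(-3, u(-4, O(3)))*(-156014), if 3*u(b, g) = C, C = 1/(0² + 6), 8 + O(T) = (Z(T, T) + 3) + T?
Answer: 12559127/9 ≈ 1.3955e+6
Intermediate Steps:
O(T) = -2 + T (O(T) = -8 + ((3 + 3) + T) = -8 + (6 + T) = -2 + T)
C = ⅙ (C = 1/(0 + 6) = 1/6 = ⅙ ≈ 0.16667)
u(b, g) = 1/18 (u(b, g) = (⅓)*(⅙) = 1/18)
w(F, R) = -6 + F + R
w(-3, u(-4, O(3)))*(-156014) = (-6 - 3 + 1/18)*(-156014) = -161/18*(-156014) = 12559127/9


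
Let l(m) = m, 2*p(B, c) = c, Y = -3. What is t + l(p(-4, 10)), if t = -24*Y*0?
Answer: 5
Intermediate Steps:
p(B, c) = c/2
t = 0 (t = -24*(-3)*0 = 72*0 = 0)
t + l(p(-4, 10)) = 0 + (1/2)*10 = 0 + 5 = 5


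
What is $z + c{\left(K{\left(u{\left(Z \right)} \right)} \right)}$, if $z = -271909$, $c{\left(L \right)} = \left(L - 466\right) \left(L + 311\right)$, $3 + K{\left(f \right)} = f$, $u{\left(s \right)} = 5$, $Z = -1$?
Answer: $-417141$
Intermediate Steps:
$K{\left(f \right)} = -3 + f$
$c{\left(L \right)} = \left(-466 + L\right) \left(311 + L\right)$
$z + c{\left(K{\left(u{\left(Z \right)} \right)} \right)} = -271909 - \left(144926 - \left(-3 + 5\right)^{2} + 155 \left(-3 + 5\right)\right) = -271909 - \left(145236 - 4\right) = -271909 - 145232 = -417141$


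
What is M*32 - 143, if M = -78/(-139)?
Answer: -17381/139 ≈ -125.04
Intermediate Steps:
M = 78/139 (M = -78*(-1/139) = 78/139 ≈ 0.56115)
M*32 - 143 = (78/139)*32 - 143 = 2496/139 - 143 = -17381/139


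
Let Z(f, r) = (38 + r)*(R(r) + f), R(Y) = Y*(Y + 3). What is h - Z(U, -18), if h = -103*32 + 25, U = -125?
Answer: -6171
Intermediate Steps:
R(Y) = Y*(3 + Y)
h = -3271 (h = -3296 + 25 = -3271)
Z(f, r) = (38 + r)*(f + r*(3 + r)) (Z(f, r) = (38 + r)*(r*(3 + r) + f) = (38 + r)*(f + r*(3 + r)))
h - Z(U, -18) = -3271 - ((-18)**3 + 38*(-125) + 41*(-18)**2 + 114*(-18) - 125*(-18)) = -3271 - (-5832 - 4750 + 41*324 - 2052 + 2250) = -3271 - (-5832 - 4750 + 13284 - 2052 + 2250) = -3271 - 1*2900 = -3271 - 2900 = -6171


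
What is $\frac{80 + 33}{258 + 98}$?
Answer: $\frac{113}{356} \approx 0.31742$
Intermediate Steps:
$\frac{80 + 33}{258 + 98} = \frac{113}{356}$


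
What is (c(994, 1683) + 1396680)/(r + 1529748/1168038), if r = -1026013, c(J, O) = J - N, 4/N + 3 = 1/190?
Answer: -51606337068006/37883408095693 ≈ -1.3622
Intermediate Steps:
N = -760/569 (N = 4/(-3 + 1/190) = 4/(-569/190) = 4*(-190/569) = -760/569 ≈ -1.3357)
c(J, O) = 760/569 + J (c(J, O) = J - 1*(-760/569) = J + 760/569 = 760/569 + J)
(c(994, 1683) + 1396680)/(r + 1529748/1168038) = ((760/569 + 994) + 1396680)/(-1026013 + 1529748/1168038) = (566346/569 + 1396680)/(-1026013 + 1529748*(1/1168038)) = 795277266/(569*(-1026013 + 84986/64891)) = 795277266/(569*(-66578924597/64891)) = (795277266/569)*(-64891/66578924597) = -51606337068006/37883408095693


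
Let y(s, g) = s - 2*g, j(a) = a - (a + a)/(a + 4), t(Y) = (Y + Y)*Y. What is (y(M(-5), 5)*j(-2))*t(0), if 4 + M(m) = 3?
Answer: 0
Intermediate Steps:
M(m) = -1 (M(m) = -4 + 3 = -1)
t(Y) = 2*Y² (t(Y) = (2*Y)*Y = 2*Y²)
j(a) = a - 2*a/(4 + a)
(y(M(-5), 5)*j(-2))*t(0) = ((-1 - 2*5)*(-2*(2 - 2)/(4 - 2)))*(2*0²) = ((-1 - 10)*(-2*0/2))*(2*0) = -(-22)*0/2*0 = -11*0*0 = 0*0 = 0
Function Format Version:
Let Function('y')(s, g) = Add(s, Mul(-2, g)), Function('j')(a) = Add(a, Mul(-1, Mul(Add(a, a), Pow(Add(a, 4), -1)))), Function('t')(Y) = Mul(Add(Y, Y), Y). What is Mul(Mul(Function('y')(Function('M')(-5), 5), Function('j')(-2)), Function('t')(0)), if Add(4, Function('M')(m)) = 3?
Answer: 0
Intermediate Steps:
Function('M')(m) = -1 (Function('M')(m) = Add(-4, 3) = -1)
Function('t')(Y) = Mul(2, Pow(Y, 2)) (Function('t')(Y) = Mul(Mul(2, Y), Y) = Mul(2, Pow(Y, 2)))
Function('j')(a) = Add(a, Mul(-2, a, Pow(Add(4, a), -1))) (Function('j')(a) = Add(a, Mul(-1, Mul(Mul(2, a), Pow(Add(4, a), -1)))) = Add(a, Mul(-1, Mul(2, a, Pow(Add(4, a), -1)))) = Add(a, Mul(-2, a, Pow(Add(4, a), -1))))
Mul(Mul(Function('y')(Function('M')(-5), 5), Function('j')(-2)), Function('t')(0)) = Mul(Mul(Add(-1, Mul(-2, 5)), Mul(-2, Pow(Add(4, -2), -1), Add(2, -2))), Mul(2, Pow(0, 2))) = Mul(Mul(Add(-1, -10), Mul(-2, Pow(2, -1), 0)), Mul(2, 0)) = Mul(Mul(-11, Mul(-2, Rational(1, 2), 0)), 0) = Mul(Mul(-11, 0), 0) = Mul(0, 0) = 0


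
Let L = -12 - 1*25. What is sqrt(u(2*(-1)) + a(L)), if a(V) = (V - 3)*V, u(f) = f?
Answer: sqrt(1478) ≈ 38.445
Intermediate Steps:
L = -37 (L = -12 - 25 = -37)
a(V) = V*(-3 + V) (a(V) = (-3 + V)*V = V*(-3 + V))
sqrt(u(2*(-1)) + a(L)) = sqrt(2*(-1) - 37*(-3 - 37)) = sqrt(-2 - 37*(-40)) = sqrt(-2 + 1480) = sqrt(1478)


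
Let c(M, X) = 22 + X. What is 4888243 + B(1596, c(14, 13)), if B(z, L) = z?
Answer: 4889839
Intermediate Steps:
4888243 + B(1596, c(14, 13)) = 4888243 + 1596 = 4889839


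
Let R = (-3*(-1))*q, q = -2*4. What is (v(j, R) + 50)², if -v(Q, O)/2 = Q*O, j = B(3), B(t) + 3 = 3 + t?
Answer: 37636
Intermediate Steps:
q = -8
B(t) = t (B(t) = -3 + (3 + t) = t)
j = 3
R = -24 (R = -3*(-1)*(-8) = 3*(-8) = -24)
v(Q, O) = -2*O*Q (v(Q, O) = -2*Q*O = -2*O*Q)
(v(j, R) + 50)² = (-2*(-24)*3 + 50)² = (144 + 50)² = 194² = 37636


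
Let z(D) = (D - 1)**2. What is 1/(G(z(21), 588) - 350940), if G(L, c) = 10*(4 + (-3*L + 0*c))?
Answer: -1/362900 ≈ -2.7556e-6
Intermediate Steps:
z(D) = (-1 + D)**2
G(L, c) = 40 - 30*L (G(L, c) = 10*(4 + (-3*L + 0)) = 10*(4 - 3*L) = 40 - 30*L)
1/(G(z(21), 588) - 350940) = 1/((40 - 30*(-1 + 21)**2) - 350940) = 1/((40 - 30*20**2) - 350940) = 1/((40 - 30*400) - 350940) = 1/((40 - 12000) - 350940) = 1/(-11960 - 350940) = 1/(-362900) = -1/362900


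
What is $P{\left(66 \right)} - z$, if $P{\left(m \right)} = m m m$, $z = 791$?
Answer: $286705$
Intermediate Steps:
$P{\left(m \right)} = m^{3}$ ($P{\left(m \right)} = m^{2} m = m^{3}$)
$P{\left(66 \right)} - z = 66^{3} - 791 = 287496 - 791 = 286705$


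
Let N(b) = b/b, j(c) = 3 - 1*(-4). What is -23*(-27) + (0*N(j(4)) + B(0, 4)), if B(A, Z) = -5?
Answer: 616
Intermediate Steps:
j(c) = 7 (j(c) = 3 + 4 = 7)
N(b) = 1
-23*(-27) + (0*N(j(4)) + B(0, 4)) = -23*(-27) + (0*1 - 5) = 621 + (0 - 5) = 621 - 5 = 616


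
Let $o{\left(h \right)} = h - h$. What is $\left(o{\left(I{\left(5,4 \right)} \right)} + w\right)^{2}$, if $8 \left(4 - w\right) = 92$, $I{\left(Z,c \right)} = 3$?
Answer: $\frac{225}{4} \approx 56.25$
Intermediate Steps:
$o{\left(h \right)} = 0$
$w = - \frac{15}{2}$ ($w = 4 - \frac{23}{2} = - \frac{15}{2} \approx -7.5$)
$\left(o{\left(I{\left(5,4 \right)} \right)} + w\right)^{2} = \left(0 - \frac{15}{2}\right)^{2} = \left(- \frac{15}{2}\right)^{2} = \frac{225}{4}$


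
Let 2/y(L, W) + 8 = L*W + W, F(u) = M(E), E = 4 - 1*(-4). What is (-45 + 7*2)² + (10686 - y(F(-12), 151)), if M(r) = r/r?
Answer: 1712108/147 ≈ 11647.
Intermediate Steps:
E = 8 (E = 4 + 4 = 8)
M(r) = 1
F(u) = 1
y(L, W) = 2/(-8 + W + L*W) (y(L, W) = 2/(-8 + (L*W + W)) = 2/(-8 + (W + L*W)) = 2/(-8 + W + L*W))
(-45 + 7*2)² + (10686 - y(F(-12), 151)) = (-45 + 7*2)² + (10686 - 2/(-8 + 151 + 1*151)) = (-45 + 14)² + (10686 - 2/(-8 + 151 + 151)) = (-31)² + (10686 - 2/294) = 961 + (10686 - 2/294) = 961 + (10686 - 1*1/147) = 961 + (10686 - 1/147) = 961 + 1570841/147 = 1712108/147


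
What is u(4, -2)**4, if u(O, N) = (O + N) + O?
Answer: 1296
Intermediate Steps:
u(O, N) = N + 2*O (u(O, N) = (N + O) + O = N + 2*O)
u(4, -2)**4 = (-2 + 2*4)**4 = (-2 + 8)**4 = 6**4 = 1296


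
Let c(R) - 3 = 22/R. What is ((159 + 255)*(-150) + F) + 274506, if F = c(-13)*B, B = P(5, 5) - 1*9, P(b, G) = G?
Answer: 2761210/13 ≈ 2.1240e+5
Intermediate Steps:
c(R) = 3 + 22/R
B = -4 (B = 5 - 1*9 = 5 - 9 = -4)
F = -68/13 (F = (3 + 22/(-13))*(-4) = (3 + 22*(-1/13))*(-4) = (3 - 22/13)*(-4) = (17/13)*(-4) = -68/13 ≈ -5.2308)
((159 + 255)*(-150) + F) + 274506 = ((159 + 255)*(-150) - 68/13) + 274506 = (414*(-150) - 68/13) + 274506 = (-62100 - 68/13) + 274506 = -807368/13 + 274506 = 2761210/13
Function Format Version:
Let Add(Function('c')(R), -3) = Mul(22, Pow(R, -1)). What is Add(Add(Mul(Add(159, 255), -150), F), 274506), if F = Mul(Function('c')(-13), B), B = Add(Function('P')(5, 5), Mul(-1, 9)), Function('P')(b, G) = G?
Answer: Rational(2761210, 13) ≈ 2.1240e+5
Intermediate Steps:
Function('c')(R) = Add(3, Mul(22, Pow(R, -1)))
B = -4 (B = Add(5, Mul(-1, 9)) = Add(5, -9) = -4)
F = Rational(-68, 13) (F = Mul(Add(3, Mul(22, Pow(-13, -1))), -4) = Mul(Add(3, Mul(22, Rational(-1, 13))), -4) = Mul(Add(3, Rational(-22, 13)), -4) = Mul(Rational(17, 13), -4) = Rational(-68, 13) ≈ -5.2308)
Add(Add(Mul(Add(159, 255), -150), F), 274506) = Add(Add(Mul(Add(159, 255), -150), Rational(-68, 13)), 274506) = Add(Add(Mul(414, -150), Rational(-68, 13)), 274506) = Add(Add(-62100, Rational(-68, 13)), 274506) = Add(Rational(-807368, 13), 274506) = Rational(2761210, 13)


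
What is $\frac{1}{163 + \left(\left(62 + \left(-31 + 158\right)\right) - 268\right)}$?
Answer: $\frac{1}{84} \approx 0.011905$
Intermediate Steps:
$\frac{1}{163 + \left(\left(62 + \left(-31 + 158\right)\right) - 268\right)} = \frac{1}{163 + \left(\left(62 + 127\right) - 268\right)} = \frac{1}{163 + \left(189 - 268\right)} = \frac{1}{163 - 79} = \frac{1}{84}$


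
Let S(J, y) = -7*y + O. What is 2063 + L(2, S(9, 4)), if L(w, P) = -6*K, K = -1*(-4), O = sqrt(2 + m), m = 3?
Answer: 2039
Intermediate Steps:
O = sqrt(5) (O = sqrt(2 + 3) = sqrt(5) ≈ 2.2361)
S(J, y) = sqrt(5) - 7*y (S(J, y) = -7*y + sqrt(5) = sqrt(5) - 7*y)
K = 4
L(w, P) = -24 (L(w, P) = -6*4 = -24)
2063 + L(2, S(9, 4)) = 2063 - 24 = 2039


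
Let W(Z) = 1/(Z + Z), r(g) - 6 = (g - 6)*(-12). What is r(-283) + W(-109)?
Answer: 757331/218 ≈ 3474.0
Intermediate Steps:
r(g) = 78 - 12*g (r(g) = 6 + (g - 6)*(-12) = 6 + (-6 + g)*(-12) = 6 + (72 - 12*g) = 78 - 12*g)
W(Z) = 1/(2*Z)
r(-283) + W(-109) = (78 - 12*(-283)) + (½)/(-109) = (78 + 3396) + (½)*(-1/109) = 3474 - 1/218 = 757331/218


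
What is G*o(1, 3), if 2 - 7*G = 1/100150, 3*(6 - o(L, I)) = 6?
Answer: 400598/350525 ≈ 1.1429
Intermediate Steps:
o(L, I) = 4 (o(L, I) = 6 - ⅓*6 = 6 - 2 = 4)
G = 200299/701050 (G = 2/7 - ⅐/100150 = 2/7 - ⅐*1/100150 = 2/7 - 1/701050 = 200299/701050 ≈ 0.28571)
G*o(1, 3) = (200299/701050)*4 = 400598/350525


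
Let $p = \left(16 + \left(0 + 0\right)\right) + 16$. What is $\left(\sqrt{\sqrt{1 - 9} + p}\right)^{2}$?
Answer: $32 + 2 i \sqrt{2} \approx 32.0 + 2.8284 i$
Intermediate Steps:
$p = 32$ ($p = \left(16 + 0\right) + 16 = 16 + 16 = 32$)
$\left(\sqrt{\sqrt{1 - 9} + p}\right)^{2} = \left(\sqrt{\sqrt{1 - 9} + 32}\right)^{2} = \left(\sqrt{\sqrt{-8} + 32}\right)^{2} = \left(\sqrt{2 i \sqrt{2} + 32}\right)^{2} = \left(\sqrt{32 + 2 i \sqrt{2}}\right)^{2} = 32 + 2 i \sqrt{2}$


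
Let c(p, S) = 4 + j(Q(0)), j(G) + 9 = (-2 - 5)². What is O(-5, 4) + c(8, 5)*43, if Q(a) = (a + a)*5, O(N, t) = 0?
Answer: 1892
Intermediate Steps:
Q(a) = 10*a (Q(a) = (2*a)*5 = 10*a)
j(G) = 40 (j(G) = -9 + (-2 - 5)² = -9 + (-7)² = -9 + 49 = 40)
c(p, S) = 44 (c(p, S) = 4 + 40 = 44)
O(-5, 4) + c(8, 5)*43 = 0 + 44*43 = 0 + 1892 = 1892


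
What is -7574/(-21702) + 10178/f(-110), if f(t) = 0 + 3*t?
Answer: -18198628/596805 ≈ -30.493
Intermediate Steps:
f(t) = 3*t
-7574/(-21702) + 10178/f(-110) = -7574/(-21702) + 10178/((3*(-110))) = -7574*(-1/21702) + 10178/(-330) = 3787/10851 + 10178*(-1/330) = 3787/10851 - 5089/165 = -18198628/596805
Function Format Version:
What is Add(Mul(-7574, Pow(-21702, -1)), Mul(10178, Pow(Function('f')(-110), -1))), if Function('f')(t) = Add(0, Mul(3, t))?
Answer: Rational(-18198628, 596805) ≈ -30.493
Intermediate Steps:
Function('f')(t) = Mul(3, t)
Add(Mul(-7574, Pow(-21702, -1)), Mul(10178, Pow(Function('f')(-110), -1))) = Add(Mul(-7574, Pow(-21702, -1)), Mul(10178, Pow(Mul(3, -110), -1))) = Add(Mul(-7574, Rational(-1, 21702)), Mul(10178, Pow(-330, -1))) = Add(Rational(3787, 10851), Mul(10178, Rational(-1, 330))) = Add(Rational(3787, 10851), Rational(-5089, 165)) = Rational(-18198628, 596805)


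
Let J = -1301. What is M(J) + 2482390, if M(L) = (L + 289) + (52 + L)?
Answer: 2480129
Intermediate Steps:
M(L) = 341 + 2*L (M(L) = (289 + L) + (52 + L) = 341 + 2*L)
M(J) + 2482390 = (341 + 2*(-1301)) + 2482390 = (341 - 2602) + 2482390 = -2261 + 2482390 = 2480129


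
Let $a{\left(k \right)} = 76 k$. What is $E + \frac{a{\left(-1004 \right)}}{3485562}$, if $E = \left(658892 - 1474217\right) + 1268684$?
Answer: $\frac{790105413227}{1742781} \approx 4.5336 \cdot 10^{5}$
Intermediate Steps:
$E = 453359$ ($E = -815325 + 1268684 = 453359$)
$E + \frac{a{\left(-1004 \right)}}{3485562} = 453359 + \frac{76 \left(-1004\right)}{3485562} = 453359 - \frac{38152}{1742781} = \frac{790105413227}{1742781}$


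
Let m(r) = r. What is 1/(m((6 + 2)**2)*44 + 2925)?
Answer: 1/5741 ≈ 0.00017419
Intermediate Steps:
1/(m((6 + 2)**2)*44 + 2925) = 1/((6 + 2)**2*44 + 2925) = 1/(8**2*44 + 2925) = 1/(64*44 + 2925) = 1/(2816 + 2925) = 1/5741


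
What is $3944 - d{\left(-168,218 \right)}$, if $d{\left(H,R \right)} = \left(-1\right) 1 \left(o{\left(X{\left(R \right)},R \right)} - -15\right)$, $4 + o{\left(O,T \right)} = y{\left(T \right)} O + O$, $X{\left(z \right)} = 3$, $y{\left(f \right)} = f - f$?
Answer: $3958$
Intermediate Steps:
$y{\left(f \right)} = 0$
$o{\left(O,T \right)} = -4 + O$ ($o{\left(O,T \right)} = -4 + \left(0 O + O\right) = -4 + \left(0 + O\right) = -4 + O$)
$d{\left(H,R \right)} = -14$ ($d{\left(H,R \right)} = \left(-1\right) 1 \left(\left(-4 + 3\right) - -15\right) = - (-1 + 15) = \left(-1\right) 14 = -14$)
$3944 - d{\left(-168,218 \right)} = 3944 - -14 = 3944 + 14 = 3958$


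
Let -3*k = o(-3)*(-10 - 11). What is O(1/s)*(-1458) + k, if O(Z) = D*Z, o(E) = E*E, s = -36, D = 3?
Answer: 369/2 ≈ 184.50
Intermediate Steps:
o(E) = E²
k = 63 (k = -(-3)²*(-10 - 11)/3 = -3*(-21) = -⅓*(-189) = 63)
O(Z) = 3*Z
O(1/s)*(-1458) + k = (3/(-36))*(-1458) + 63 = (3*(-1/36))*(-1458) + 63 = -1/12*(-1458) + 63 = 243/2 + 63 = 369/2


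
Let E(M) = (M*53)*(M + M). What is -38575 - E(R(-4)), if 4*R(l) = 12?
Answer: -39529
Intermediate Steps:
R(l) = 3 (R(l) = (¼)*12 = 3)
E(M) = 106*M² (E(M) = (53*M)*(2*M) = 106*M²)
-38575 - E(R(-4)) = -38575 - 106*3² = -38575 - 106*9 = -38575 - 1*954 = -38575 - 954 = -39529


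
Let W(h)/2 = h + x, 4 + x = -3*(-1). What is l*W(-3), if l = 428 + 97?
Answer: -4200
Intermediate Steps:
l = 525
x = -1 (x = -4 - 3*(-1) = -4 + 3 = -1)
W(h) = -2 + 2*h (W(h) = 2*(h - 1) = 2*(-1 + h) = -2 + 2*h)
l*W(-3) = 525*(-2 + 2*(-3)) = 525*(-2 - 6) = 525*(-8) = -4200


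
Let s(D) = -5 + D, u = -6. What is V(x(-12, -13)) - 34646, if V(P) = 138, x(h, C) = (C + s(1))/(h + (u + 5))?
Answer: -34508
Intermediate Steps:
x(h, C) = (-4 + C)/(-1 + h) (x(h, C) = (C + (-5 + 1))/(h + (-6 + 5)) = (C - 4)/(h - 1) = (-4 + C)/(-1 + h))
V(x(-12, -13)) - 34646 = 138 - 34646 = -34508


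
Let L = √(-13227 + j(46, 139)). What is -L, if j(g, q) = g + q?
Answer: -I*√13042 ≈ -114.2*I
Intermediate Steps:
L = I*√13042 (L = √(-13227 + (46 + 139)) = √(-13227 + 185) = √(-13042) = I*√13042 ≈ 114.2*I)
-L = -I*√13042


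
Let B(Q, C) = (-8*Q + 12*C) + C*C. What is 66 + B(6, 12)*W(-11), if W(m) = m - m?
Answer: 66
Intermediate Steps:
B(Q, C) = C**2 - 8*Q + 12*C (B(Q, C) = (-8*Q + 12*C) + C**2 = C**2 - 8*Q + 12*C)
W(m) = 0
66 + B(6, 12)*W(-11) = 66 + (12**2 - 8*6 + 12*12)*0 = 66 + (144 - 48 + 144)*0 = 66 + 240*0 = 66 + 0 = 66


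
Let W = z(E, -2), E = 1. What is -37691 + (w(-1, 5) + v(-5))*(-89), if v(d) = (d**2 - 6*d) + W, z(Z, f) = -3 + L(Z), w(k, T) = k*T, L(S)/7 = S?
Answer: -42497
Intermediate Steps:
L(S) = 7*S
w(k, T) = T*k
z(Z, f) = -3 + 7*Z
W = 4 (W = -3 + 7*1 = -3 + 7 = 4)
v(d) = 4 + d**2 - 6*d (v(d) = (d**2 - 6*d) + 4 = 4 + d**2 - 6*d)
-37691 + (w(-1, 5) + v(-5))*(-89) = -37691 + (5*(-1) + (4 + (-5)**2 - 6*(-5)))*(-89) = -37691 + (-5 + (4 + 25 + 30))*(-89) = -37691 + (-5 + 59)*(-89) = -37691 + 54*(-89) = -37691 - 4806 = -42497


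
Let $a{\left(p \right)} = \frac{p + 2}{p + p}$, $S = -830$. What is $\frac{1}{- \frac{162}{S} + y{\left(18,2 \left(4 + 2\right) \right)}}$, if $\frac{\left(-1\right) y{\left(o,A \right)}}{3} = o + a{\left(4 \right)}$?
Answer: $- \frac{1660}{93051} \approx -0.01784$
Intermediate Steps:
$a{\left(p \right)} = \frac{2 + p}{2 p}$
$y{\left(o,A \right)} = - \frac{9}{4} - 3 o$ ($y{\left(o,A \right)} = - 3 \left(o + \frac{2 + 4}{2 \cdot 4}\right) = - 3 \left(o + \frac{1}{2} \cdot \frac{1}{4} \cdot 6\right) = - 3 \left(o + \frac{3}{4}\right) = - 3 \left(\frac{3}{4} + o\right) = - \frac{9}{4} - 3 o$)
$\frac{1}{- \frac{162}{S} + y{\left(18,2 \left(4 + 2\right) \right)}} = \frac{1}{- \frac{162}{-830} - \frac{225}{4}} = \frac{1}{\left(-162\right) \left(- \frac{1}{830}\right) - \frac{225}{4}} = \frac{1}{\frac{81}{415} - \frac{225}{4}} = \frac{1}{- \frac{93051}{1660}} = - \frac{1660}{93051}$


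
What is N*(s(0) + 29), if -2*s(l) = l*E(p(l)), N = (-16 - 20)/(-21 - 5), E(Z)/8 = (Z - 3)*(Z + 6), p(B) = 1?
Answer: 522/13 ≈ 40.154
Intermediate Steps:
E(Z) = 8*(-3 + Z)*(6 + Z) (E(Z) = 8*((Z - 3)*(Z + 6)) = 8*((-3 + Z)*(6 + Z)) = 8*(-3 + Z)*(6 + Z))
N = 18/13 (N = -36/(-26) = -36*(-1/26) = 18/13 ≈ 1.3846)
s(l) = 56*l (s(l) = -l*(-144 + 8*1² + 24*1)/2 = -l*(-144 + 8*1 + 24)/2 = -l*(-144 + 8 + 24)/2 = -l*(-112)/2 = -(-56)*l = 56*l)
N*(s(0) + 29) = 18*(56*0 + 29)/13 = 18*(0 + 29)/13 = (18/13)*29 = 522/13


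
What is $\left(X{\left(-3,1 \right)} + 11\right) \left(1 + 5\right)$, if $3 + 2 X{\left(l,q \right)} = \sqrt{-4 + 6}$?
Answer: $57 + 3 \sqrt{2} \approx 61.243$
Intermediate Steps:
$X{\left(l,q \right)} = - \frac{3}{2} + \frac{\sqrt{2}}{2}$ ($X{\left(l,q \right)} = - \frac{3}{2} + \frac{\sqrt{-4 + 6}}{2} = - \frac{3}{2} + \frac{\sqrt{2}}{2}$)
$\left(X{\left(-3,1 \right)} + 11\right) \left(1 + 5\right) = \left(\left(- \frac{3}{2} + \frac{\sqrt{2}}{2}\right) + 11\right) \left(1 + 5\right) = \left(\frac{19}{2} + \frac{\sqrt{2}}{2}\right) 6 = 57 + 3 \sqrt{2}$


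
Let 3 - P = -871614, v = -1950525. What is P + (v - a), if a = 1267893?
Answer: -2346801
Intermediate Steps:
P = 871617 (P = 3 - 1*(-871614) = 3 + 871614 = 871617)
P + (v - a) = 871617 + (-1950525 - 1*1267893) = 871617 + (-1950525 - 1267893) = 871617 - 3218418 = -2346801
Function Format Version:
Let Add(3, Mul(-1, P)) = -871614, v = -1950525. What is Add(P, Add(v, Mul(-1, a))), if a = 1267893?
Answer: -2346801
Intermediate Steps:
P = 871617 (P = Add(3, Mul(-1, -871614)) = Add(3, 871614) = 871617)
Add(P, Add(v, Mul(-1, a))) = Add(871617, Add(-1950525, Mul(-1, 1267893))) = Add(871617, Add(-1950525, -1267893)) = Add(871617, -3218418) = -2346801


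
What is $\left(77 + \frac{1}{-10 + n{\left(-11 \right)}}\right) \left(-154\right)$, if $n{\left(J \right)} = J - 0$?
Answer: $- \frac{35552}{3} \approx -11851.0$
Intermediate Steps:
$n{\left(J \right)} = J$ ($n{\left(J \right)} = J + 0 = J$)
$\left(77 + \frac{1}{-10 + n{\left(-11 \right)}}\right) \left(-154\right) = \left(77 + \frac{1}{-10 - 11}\right) \left(-154\right) = \left(77 + \frac{1}{-21}\right) \left(-154\right) = \left(77 - \frac{1}{21}\right) \left(-154\right) = \frac{1616}{21} \left(-154\right) = - \frac{35552}{3}$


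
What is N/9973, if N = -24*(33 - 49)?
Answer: 384/9973 ≈ 0.038504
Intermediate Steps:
N = 384 (N = -24*(-16) = 384)
N/9973 = 384/9973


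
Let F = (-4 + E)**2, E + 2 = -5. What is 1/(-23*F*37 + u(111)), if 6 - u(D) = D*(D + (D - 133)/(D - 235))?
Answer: -62/7148953 ≈ -8.6726e-6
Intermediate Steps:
E = -7 (E = -2 - 5 = -7)
F = 121 (F = (-4 - 7)**2 = (-11)**2 = 121)
u(D) = 6 - D*(D + (-133 + D)/(-235 + D)) (u(D) = 6 - D*(D + (D - 133)/(D - 235)) = 6 - D*(D + (-133 + D)/(-235 + D)))
1/(-23*F*37 + u(111)) = 1/(-23*121*37 + (-1410 - 1*111**3 + 139*111 + 234*111**2)/(-235 + 111)) = 1/(-2783*37 + (-1410 - 1*1367631 + 15429 + 234*12321)/(-124)) = 1/(-102971 - (-1410 - 1367631 + 15429 + 2883114)/124) = 1/(-102971 - 1/124*1529502) = 1/(-102971 - 764751/62) = 1/(-7148953/62) = -62/7148953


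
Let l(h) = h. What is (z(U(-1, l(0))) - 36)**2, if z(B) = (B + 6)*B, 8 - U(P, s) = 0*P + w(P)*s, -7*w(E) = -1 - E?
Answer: 5776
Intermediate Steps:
w(E) = 1/7 + E/7 (w(E) = -(-1 - E)/7 = 1/7 + E/7)
U(P, s) = 8 - s*(1/7 + P/7) (U(P, s) = 8 - (0*P + (1/7 + P/7)*s) = 8 - (0 + s*(1/7 + P/7)) = 8 - s*(1/7 + P/7))
z(B) = B*(6 + B) (z(B) = (6 + B)*B = B*(6 + B))
(z(U(-1, l(0))) - 36)**2 = ((8 - 1/7*0*(1 - 1))*(6 + (8 - 1/7*0*(1 - 1))) - 36)**2 = ((8 - 1/7*0*0)*(6 + (8 - 1/7*0*0)) - 36)**2 = ((8 + 0)*(6 + (8 + 0)) - 36)**2 = (8*(6 + 8) - 36)**2 = (8*14 - 36)**2 = (112 - 36)**2 = 76**2 = 5776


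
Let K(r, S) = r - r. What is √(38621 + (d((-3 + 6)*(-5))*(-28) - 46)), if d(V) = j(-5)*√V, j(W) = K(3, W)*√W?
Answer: 5*√1543 ≈ 196.41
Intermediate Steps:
K(r, S) = 0
j(W) = 0 (j(W) = 0*√W = 0)
d(V) = 0 (d(V) = 0*√V = 0)
√(38621 + (d((-3 + 6)*(-5))*(-28) - 46)) = √(38621 + (0*(-28) - 46)) = √(38621 + (0 - 46)) = √(38621 - 46) = √38575 = 5*√1543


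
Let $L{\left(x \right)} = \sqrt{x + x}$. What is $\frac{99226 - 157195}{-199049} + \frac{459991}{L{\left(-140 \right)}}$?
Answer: $\frac{57969}{199049} - \frac{65713 i \sqrt{70}}{20} \approx 0.29123 - 27490.0 i$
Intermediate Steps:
$L{\left(x \right)} = \sqrt{2} \sqrt{x}$ ($L{\left(x \right)} = \sqrt{2 x} = \sqrt{2} \sqrt{x}$)
$\frac{99226 - 157195}{-199049} + \frac{459991}{L{\left(-140 \right)}} = \frac{99226 - 157195}{-199049} + \frac{459991}{\sqrt{2} \sqrt{-140}} = \left(99226 - 157195\right) \left(- \frac{1}{199049}\right) + \frac{459991}{\sqrt{2} \cdot 2 i \sqrt{35}} = \left(-57969\right) \left(- \frac{1}{199049}\right) + \frac{459991}{2 i \sqrt{70}} = \frac{57969}{199049} + 459991 \left(- \frac{i \sqrt{70}}{140}\right) = \frac{57969}{199049} - \frac{65713 i \sqrt{70}}{20}$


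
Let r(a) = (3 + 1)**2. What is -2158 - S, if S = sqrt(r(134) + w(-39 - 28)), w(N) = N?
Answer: -2158 - I*sqrt(51) ≈ -2158.0 - 7.1414*I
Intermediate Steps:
r(a) = 16 (r(a) = 4**2 = 16)
S = I*sqrt(51) (S = sqrt(16 + (-39 - 28)) = sqrt(16 - 67) = sqrt(-51) = I*sqrt(51) ≈ 7.1414*I)
-2158 - S = -2158 - I*sqrt(51)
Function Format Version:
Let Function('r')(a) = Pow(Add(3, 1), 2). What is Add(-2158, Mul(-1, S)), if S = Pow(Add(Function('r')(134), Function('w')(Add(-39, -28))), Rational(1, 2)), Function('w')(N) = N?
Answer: Add(-2158, Mul(-1, I, Pow(51, Rational(1, 2)))) ≈ Add(-2158.0, Mul(-7.1414, I))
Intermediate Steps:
Function('r')(a) = 16 (Function('r')(a) = Pow(4, 2) = 16)
S = Mul(I, Pow(51, Rational(1, 2))) (S = Pow(Add(16, Add(-39, -28)), Rational(1, 2)) = Pow(Add(16, -67), Rational(1, 2)) = Pow(-51, Rational(1, 2)) = Mul(I, Pow(51, Rational(1, 2))) ≈ Mul(7.1414, I))
Add(-2158, Mul(-1, S)) = Add(-2158, Mul(-1, Mul(I, Pow(51, Rational(1, 2))))) = Add(-2158, Mul(-1, I, Pow(51, Rational(1, 2))))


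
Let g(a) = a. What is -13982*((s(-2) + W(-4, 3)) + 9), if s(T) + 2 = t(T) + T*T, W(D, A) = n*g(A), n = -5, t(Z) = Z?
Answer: 83892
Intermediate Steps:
W(D, A) = -5*A
s(T) = -2 + T + T² (s(T) = -2 + (T + T*T) = -2 + (T + T²) = -2 + T + T²)
-13982*((s(-2) + W(-4, 3)) + 9) = -13982*(((-2 - 2 + (-2)²) - 5*3) + 9) = -13982*(((-2 - 2 + 4) - 15) + 9) = -13982*((0 - 15) + 9) = -13982*(-15 + 9) = -13982*(-6) = 83892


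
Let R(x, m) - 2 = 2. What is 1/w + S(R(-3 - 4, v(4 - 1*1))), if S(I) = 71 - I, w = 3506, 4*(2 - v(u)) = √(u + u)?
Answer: 234903/3506 ≈ 67.000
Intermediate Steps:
v(u) = 2 - √2*√u/4 (v(u) = 2 - √(u + u)/4 = 2 - √2*√u/4)
R(x, m) = 4 (R(x, m) = 2 + 2 = 4)
1/w + S(R(-3 - 4, v(4 - 1*1))) = 1/3506 + (71 - 1*4) = 1/3506 + (71 - 4) = 1/3506 + 67 = 234903/3506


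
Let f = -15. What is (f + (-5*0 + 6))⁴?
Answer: 6561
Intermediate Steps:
(f + (-5*0 + 6))⁴ = (-15 + (-5*0 + 6))⁴ = (-15 + (0 + 6))⁴ = (-15 + 6)⁴ = (-9)⁴ = 6561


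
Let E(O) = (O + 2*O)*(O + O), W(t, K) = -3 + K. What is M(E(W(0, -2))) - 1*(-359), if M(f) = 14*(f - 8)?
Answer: 2347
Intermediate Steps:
E(O) = 6*O² (E(O) = (3*O)*(2*O) = 6*O²)
M(f) = -112 + 14*f (M(f) = 14*(-8 + f) = -112 + 14*f)
M(E(W(0, -2))) - 1*(-359) = (-112 + 14*(6*(-3 - 2)²)) - 1*(-359) = (-112 + 14*(6*(-5)²)) + 359 = (-112 + 14*(6*25)) + 359 = (-112 + 14*150) + 359 = (-112 + 2100) + 359 = 1988 + 359 = 2347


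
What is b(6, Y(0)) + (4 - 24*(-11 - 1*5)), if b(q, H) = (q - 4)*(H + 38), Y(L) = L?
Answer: 464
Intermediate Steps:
b(q, H) = (-4 + q)*(38 + H)
b(6, Y(0)) + (4 - 24*(-11 - 1*5)) = (-152 - 4*0 + 38*6 + 0*6) + (4 - 24*(-11 - 1*5)) = (-152 + 0 + 228 + 0) + (4 - 24*(-11 - 5)) = 76 + (4 - 24*(-16)) = 76 + (4 + 384) = 76 + 388 = 464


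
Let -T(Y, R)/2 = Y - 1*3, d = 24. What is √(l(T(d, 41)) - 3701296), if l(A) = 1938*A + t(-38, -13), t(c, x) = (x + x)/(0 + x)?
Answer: I*√3782690 ≈ 1944.9*I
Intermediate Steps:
t(c, x) = 2 (t(c, x) = (2*x)/x = 2)
T(Y, R) = 6 - 2*Y (T(Y, R) = -2*(Y - 1*3) = -2*(Y - 3) = -2*(-3 + Y) = 6 - 2*Y)
l(A) = 2 + 1938*A (l(A) = 1938*A + 2 = 2 + 1938*A)
√(l(T(d, 41)) - 3701296) = √((2 + 1938*(6 - 2*24)) - 3701296) = √((2 + 1938*(6 - 48)) - 3701296) = √((2 + 1938*(-42)) - 3701296) = √((2 - 81396) - 3701296) = √(-81394 - 3701296) = √(-3782690) = I*√3782690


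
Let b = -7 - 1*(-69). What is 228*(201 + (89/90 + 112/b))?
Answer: 21606382/465 ≈ 46465.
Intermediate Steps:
b = 62 (b = -7 + 69 = 62)
228*(201 + (89/90 + 112/b)) = 228*(201 + (89/90 + 112/62)) = 228*(201 + (89*(1/90) + 112*(1/62))) = 228*(201 + (89/90 + 56/31)) = 228*(201 + 7799/2790) = 228*(568589/2790) = 21606382/465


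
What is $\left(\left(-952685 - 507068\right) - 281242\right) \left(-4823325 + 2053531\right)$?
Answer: $4822197505030$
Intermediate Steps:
$\left(\left(-952685 - 507068\right) - 281242\right) \left(-4823325 + 2053531\right) = \left(-1459753 - 281242\right) \left(-2769794\right) = \left(-1740995\right) \left(-2769794\right) = 4822197505030$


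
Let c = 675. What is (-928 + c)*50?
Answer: -12650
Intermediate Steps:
(-928 + c)*50 = (-928 + 675)*50 = -253*50 = -12650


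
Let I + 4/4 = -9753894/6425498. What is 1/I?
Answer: -3212749/8089696 ≈ -0.39714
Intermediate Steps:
I = -8089696/3212749 (I = -1 - 9753894/6425498 = -1 - 9753894*1/6425498 = -1 - 4876947/3212749 = -8089696/3212749 ≈ -2.5180)
1/I = 1/(-8089696/3212749) = -3212749/8089696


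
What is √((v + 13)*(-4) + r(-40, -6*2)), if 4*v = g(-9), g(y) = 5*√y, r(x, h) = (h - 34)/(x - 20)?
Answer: √(-46110 - 13500*I)/30 ≈ 1.037 - 7.2325*I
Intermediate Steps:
r(x, h) = (-34 + h)/(-20 + x)
v = 15*I/4 (v = (5*√(-9))/4 = (5*(3*I))/4 = (15*I)/4 = 15*I/4 ≈ 3.75*I)
√((v + 13)*(-4) + r(-40, -6*2)) = √((15*I/4 + 13)*(-4) + (-34 - 6*2)/(-20 - 40)) = √((13 + 15*I/4)*(-4) + (-34 - 12)/(-60)) = √((-52 - 15*I) - 1/60*(-46)) = √((-52 - 15*I) + 23/30) = √(-1537/30 - 15*I)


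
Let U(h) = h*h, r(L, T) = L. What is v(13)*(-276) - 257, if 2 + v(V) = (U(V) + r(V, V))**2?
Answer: -9141929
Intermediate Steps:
U(h) = h**2
v(V) = -2 + (V + V**2)**2 (v(V) = -2 + (V**2 + V)**2 = -2 + (V + V**2)**2)
v(13)*(-276) - 257 = (-2 + 13**2*(1 + 13)**2)*(-276) - 257 = (-2 + 169*14**2)*(-276) - 257 = (-2 + 169*196)*(-276) - 257 = (-2 + 33124)*(-276) - 257 = 33122*(-276) - 257 = -9141672 - 257 = -9141929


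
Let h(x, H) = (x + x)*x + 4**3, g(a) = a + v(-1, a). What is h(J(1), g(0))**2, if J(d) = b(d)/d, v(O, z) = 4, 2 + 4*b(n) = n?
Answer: 263169/64 ≈ 4112.0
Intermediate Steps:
b(n) = -1/2 + n/4
g(a) = 4 + a (g(a) = a + 4 = 4 + a)
J(d) = (-1/2 + d/4)/d
h(x, H) = 64 + 2*x**2 (h(x, H) = (2*x)*x + 64 = 2*x**2 + 64 = 64 + 2*x**2)
h(J(1), g(0))**2 = (64 + 2*((1/4)*(-2 + 1)/1)**2)**2 = (64 + 2*((1/4)*1*(-1))**2)**2 = (64 + 2*(-1/4)**2)**2 = (64 + 2*(1/16))**2 = (64 + 1/8)**2 = (513/8)**2 = 263169/64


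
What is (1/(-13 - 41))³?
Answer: -1/157464 ≈ -6.3507e-6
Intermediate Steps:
(1/(-13 - 41))³ = (1/(-54))³ = (-1/54)³ = -1/157464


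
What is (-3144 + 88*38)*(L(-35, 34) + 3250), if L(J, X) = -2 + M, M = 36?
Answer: 656800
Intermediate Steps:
L(J, X) = 34 (L(J, X) = -2 + 36 = 34)
(-3144 + 88*38)*(L(-35, 34) + 3250) = (-3144 + 88*38)*(34 + 3250) = (-3144 + 3344)*3284 = 200*3284 = 656800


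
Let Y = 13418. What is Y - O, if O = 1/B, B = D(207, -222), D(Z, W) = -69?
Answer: 925843/69 ≈ 13418.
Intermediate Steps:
B = -69
O = -1/69 (O = 1/(-69) = -1/69 ≈ -0.014493)
Y - O = 13418 - 1*(-1/69) = 13418 + 1/69 = 925843/69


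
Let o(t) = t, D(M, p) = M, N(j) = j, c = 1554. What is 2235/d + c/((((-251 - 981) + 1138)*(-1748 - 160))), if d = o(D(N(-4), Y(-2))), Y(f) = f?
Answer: -4175474/7473 ≈ -558.74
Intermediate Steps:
d = -4
2235/d + c/((((-251 - 981) + 1138)*(-1748 - 160))) = 2235/(-4) + 1554/((((-251 - 981) + 1138)*(-1748 - 160))) = 2235*(-1/4) + 1554/(((-1232 + 1138)*(-1908))) = -2235/4 + 1554/((-94*(-1908))) = -2235/4 + 1554/179352 = -2235/4 + 1554*(1/179352) = -2235/4 + 259/29892 = -4175474/7473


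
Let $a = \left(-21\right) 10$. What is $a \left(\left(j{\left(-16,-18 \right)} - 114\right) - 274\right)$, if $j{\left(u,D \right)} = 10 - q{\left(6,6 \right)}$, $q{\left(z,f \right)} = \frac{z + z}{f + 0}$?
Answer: $79800$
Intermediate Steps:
$q{\left(z,f \right)} = \frac{2 z}{f}$
$j{\left(u,D \right)} = 8$ ($j{\left(u,D \right)} = 10 - 2 \cdot 6 \cdot \frac{1}{6} = 10 - 2 = 8$)
$a = -210$
$a \left(\left(j{\left(-16,-18 \right)} - 114\right) - 274\right) = - 210 \left(\left(8 - 114\right) - 274\right) = - 210 \left(-106 - 274\right) = \left(-210\right) \left(-380\right) = 79800$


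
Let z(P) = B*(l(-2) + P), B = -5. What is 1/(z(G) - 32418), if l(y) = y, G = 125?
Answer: -1/33033 ≈ -3.0273e-5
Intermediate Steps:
z(P) = 10 - 5*P (z(P) = -5*(-2 + P) = 10 - 5*P)
1/(z(G) - 32418) = 1/((10 - 5*125) - 32418) = 1/((10 - 625) - 32418) = 1/(-615 - 32418) = 1/(-33033) = -1/33033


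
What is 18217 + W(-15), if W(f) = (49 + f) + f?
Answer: 18236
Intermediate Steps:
W(f) = 49 + 2*f
18217 + W(-15) = 18217 + (49 + 2*(-15)) = 18217 + (49 - 30) = 18217 + 19 = 18236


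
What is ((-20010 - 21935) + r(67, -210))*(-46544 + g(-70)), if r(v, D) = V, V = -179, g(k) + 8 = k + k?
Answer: 1966853808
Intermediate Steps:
g(k) = -8 + 2*k (g(k) = -8 + (k + k) = -8 + 2*k)
r(v, D) = -179
((-20010 - 21935) + r(67, -210))*(-46544 + g(-70)) = ((-20010 - 21935) - 179)*(-46544 + (-8 + 2*(-70))) = (-41945 - 179)*(-46544 + (-8 - 140)) = -42124*(-46544 - 148) = -42124*(-46692) = 1966853808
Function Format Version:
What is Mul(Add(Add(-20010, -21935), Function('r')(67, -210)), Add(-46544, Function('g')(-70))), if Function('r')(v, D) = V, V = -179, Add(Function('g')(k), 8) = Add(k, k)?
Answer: 1966853808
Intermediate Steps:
Function('g')(k) = Add(-8, Mul(2, k)) (Function('g')(k) = Add(-8, Add(k, k)) = Add(-8, Mul(2, k)))
Function('r')(v, D) = -179
Mul(Add(Add(-20010, -21935), Function('r')(67, -210)), Add(-46544, Function('g')(-70))) = Mul(Add(Add(-20010, -21935), -179), Add(-46544, Add(-8, Mul(2, -70)))) = Mul(Add(-41945, -179), Add(-46544, Add(-8, -140))) = Mul(-42124, Add(-46544, -148)) = Mul(-42124, -46692) = 1966853808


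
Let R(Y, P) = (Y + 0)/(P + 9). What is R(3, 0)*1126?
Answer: 1126/3 ≈ 375.33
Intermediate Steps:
R(Y, P) = Y/(9 + P)
R(3, 0)*1126 = (3/(9 + 0))*1126 = (3/9)*1126 = (3*(⅑))*1126 = (⅓)*1126 = 1126/3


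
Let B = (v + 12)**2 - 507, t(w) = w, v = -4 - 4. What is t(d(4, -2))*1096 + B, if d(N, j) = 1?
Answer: 605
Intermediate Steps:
v = -8
B = -491 (B = (-8 + 12)**2 - 507 = 4**2 - 507 = 16 - 507 = -491)
t(d(4, -2))*1096 + B = 1*1096 - 491 = 1096 - 491 = 605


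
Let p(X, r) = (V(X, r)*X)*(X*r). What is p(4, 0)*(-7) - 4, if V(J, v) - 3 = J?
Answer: -4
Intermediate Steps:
V(J, v) = 3 + J
p(X, r) = r*X**2*(3 + X) (p(X, r) = ((3 + X)*X)*(X*r) = (X*(3 + X))*(X*r) = r*X**2*(3 + X))
p(4, 0)*(-7) - 4 = (0*4**2*(3 + 4))*(-7) - 4 = (0*16*7)*(-7) - 4 = 0*(-7) - 4 = 0 - 4 = -4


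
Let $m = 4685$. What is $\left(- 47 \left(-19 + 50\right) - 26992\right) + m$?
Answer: $-23764$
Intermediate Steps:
$\left(- 47 \left(-19 + 50\right) - 26992\right) + m = \left(- 47 \left(-19 + 50\right) - 26992\right) + 4685 = \left(\left(-47\right) 31 - 26992\right) + 4685 = \left(-1457 - 26992\right) + 4685 = -28449 + 4685 = -23764$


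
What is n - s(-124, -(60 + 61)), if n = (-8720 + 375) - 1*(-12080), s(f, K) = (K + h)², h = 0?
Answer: -10906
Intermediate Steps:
s(f, K) = K² (s(f, K) = (K + 0)² = K²)
n = 3735 (n = -8345 + 12080 = 3735)
n - s(-124, -(60 + 61)) = 3735 - (-(60 + 61))² = 3735 - (-1*121)² = 3735 - 1*(-121)² = 3735 - 1*14641 = 3735 - 14641 = -10906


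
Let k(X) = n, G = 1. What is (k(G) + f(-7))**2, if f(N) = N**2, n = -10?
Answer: 1521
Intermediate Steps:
k(X) = -10
(k(G) + f(-7))**2 = (-10 + (-7)**2)**2 = (-10 + 49)**2 = 39**2 = 1521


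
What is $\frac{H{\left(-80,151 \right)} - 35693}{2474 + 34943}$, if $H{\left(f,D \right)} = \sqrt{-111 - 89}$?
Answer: $- \frac{35693}{37417} + \frac{10 i \sqrt{2}}{37417} \approx -0.95393 + 0.00037796 i$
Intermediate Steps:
$H{\left(f,D \right)} = 10 i \sqrt{2}$ ($H{\left(f,D \right)} = \sqrt{-200} = 10 i \sqrt{2}$)
$\frac{H{\left(-80,151 \right)} - 35693}{2474 + 34943} = \frac{10 i \sqrt{2} - 35693}{2474 + 34943} = \frac{-35693 + 10 i \sqrt{2}}{37417} = \left(-35693 + 10 i \sqrt{2}\right) \frac{1}{37417} = - \frac{35693}{37417} + \frac{10 i \sqrt{2}}{37417}$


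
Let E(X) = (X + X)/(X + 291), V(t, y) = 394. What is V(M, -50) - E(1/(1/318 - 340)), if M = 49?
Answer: 4132050390/10487437 ≈ 394.00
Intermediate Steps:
E(X) = 2*X/(291 + X) (E(X) = (2*X)/(291 + X) = 2*X/(291 + X))
V(M, -50) - E(1/(1/318 - 340)) = 394 - 2/((1/318 - 340)*(291 + 1/(1/318 - 340))) = 394 - 2/((-108119/318)*(291 + 1/(-108119/318))) = 394 - 2*(-318)/(108119*(291 - 318/108119)) = 394 - 2*(-318)/(108119*31462311/108119) = 394 - 2*(-318)*108119/(108119*31462311) = 394 - 1*(-212/10487437) = 394 + 212/10487437 = 4132050390/10487437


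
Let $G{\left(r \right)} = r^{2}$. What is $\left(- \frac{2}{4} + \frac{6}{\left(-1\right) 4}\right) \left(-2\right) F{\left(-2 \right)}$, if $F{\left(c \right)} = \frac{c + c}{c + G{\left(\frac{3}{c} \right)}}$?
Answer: $-64$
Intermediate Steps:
$F{\left(c \right)} = \frac{2 c}{c + \frac{9}{c^{2}}}$ ($F{\left(c \right)} = \frac{c + c}{c + \left(\frac{3}{c}\right)^{2}} = \frac{2 c}{c + \frac{9}{c^{2}}}$)
$\left(- \frac{2}{4} + \frac{6}{\left(-1\right) 4}\right) \left(-2\right) F{\left(-2 \right)} = \left(- \frac{2}{4} + \frac{6}{\left(-1\right) 4}\right) \left(-2\right) \frac{2 \left(-2\right)^{3}}{9 + \left(-2\right)^{3}} = \left(\left(-2\right) \frac{1}{4} + \frac{6}{-4}\right) \left(-2\right) 2 \left(-8\right) \frac{1}{9 - 8} = \left(- \frac{1}{2} + 6 \left(- \frac{1}{4}\right)\right) \left(-2\right) 2 \left(-8\right) 1^{-1} = \left(- \frac{1}{2} - \frac{3}{2}\right) \left(-2\right) 2 \left(-8\right) 1 = \left(-2\right) \left(-2\right) \left(-16\right) = 4 \left(-16\right) = -64$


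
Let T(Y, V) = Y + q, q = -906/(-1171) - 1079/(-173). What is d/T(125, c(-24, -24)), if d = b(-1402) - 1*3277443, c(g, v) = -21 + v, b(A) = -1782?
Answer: -221438412725/8914374 ≈ -24841.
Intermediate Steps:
q = 1420247/202583 (q = -906*(-1/1171) - 1079*(-1/173) = 906/1171 + 1079/173 = 1420247/202583 ≈ 7.0107)
T(Y, V) = 1420247/202583 + Y (T(Y, V) = Y + 1420247/202583 = 1420247/202583 + Y)
d = -3279225 (d = -1782 - 1*3277443 = -1782 - 3277443 = -3279225)
d/T(125, c(-24, -24)) = -3279225/(1420247/202583 + 125) = -3279225/26743122/202583 = -3279225*202583/26743122 = -221438412725/8914374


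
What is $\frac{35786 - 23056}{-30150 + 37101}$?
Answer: $\frac{12730}{6951} \approx 1.8314$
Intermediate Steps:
$\frac{35786 - 23056}{-30150 + 37101} = \frac{12730}{6951}$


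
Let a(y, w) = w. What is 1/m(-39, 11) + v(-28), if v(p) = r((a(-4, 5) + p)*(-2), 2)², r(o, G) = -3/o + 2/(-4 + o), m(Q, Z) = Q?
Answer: -307295/12131028 ≈ -0.025331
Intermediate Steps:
v(p) = (22 + 2*p)²/((-14 - 2*p)²*(-10 - 2*p)²) (v(p) = ((12 - (5 + p)*(-2))/((((5 + p)*(-2)))*(-4 + (5 + p)*(-2))))² = ((12 - (-10 - 2*p))/((-10 - 2*p)*(-4 + (-10 - 2*p))))² = ((12 + (10 + 2*p))/((-10 - 2*p)*(-14 - 2*p)))² = ((22 + 2*p)/((-10 - 2*p)*(-14 - 2*p)))² = ((22 + 2*p)/((-14 - 2*p)*(-10 - 2*p)))² = (22 + 2*p)²/((-14 - 2*p)²*(-10 - 2*p)²))
1/m(-39, 11) + v(-28) = 1/(-39) + (11 - 28)²/(4*(5 - 28)²*(7 - 28)²) = -1/39 + (¼)*(-17)²/((-23)²*(-21)²) = -1/39 + (¼)*(1/529)*(1/441)*289 = -1/39 + 289/933156 = -307295/12131028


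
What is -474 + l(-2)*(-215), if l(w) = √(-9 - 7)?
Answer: -474 - 860*I ≈ -474.0 - 860.0*I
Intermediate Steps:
l(w) = 4*I (l(w) = √(-16) = 4*I)
-474 + l(-2)*(-215) = -474 + (4*I)*(-215) = -474 - 860*I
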